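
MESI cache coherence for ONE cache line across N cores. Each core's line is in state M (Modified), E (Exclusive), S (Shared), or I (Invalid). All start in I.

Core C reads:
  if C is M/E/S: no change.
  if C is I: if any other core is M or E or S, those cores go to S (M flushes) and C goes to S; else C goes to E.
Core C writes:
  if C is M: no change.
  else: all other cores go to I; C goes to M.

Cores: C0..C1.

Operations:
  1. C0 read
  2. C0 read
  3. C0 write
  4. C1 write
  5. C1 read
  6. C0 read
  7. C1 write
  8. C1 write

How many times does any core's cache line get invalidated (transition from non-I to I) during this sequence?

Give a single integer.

Answer: 2

Derivation:
Op 1: C0 read [C0 read from I: no other sharers -> C0=E (exclusive)] -> [E,I] (invalidations this op: 0; running total: 0)
Op 2: C0 read [C0 read: already in E, no change] -> [E,I] (invalidations this op: 0; running total: 0)
Op 3: C0 write [C0 write: invalidate none -> C0=M] -> [M,I] (invalidations this op: 0; running total: 0)
Op 4: C1 write [C1 write: invalidate ['C0=M'] -> C1=M] -> [I,M] (invalidations this op: 1; running total: 1)
Op 5: C1 read [C1 read: already in M, no change] -> [I,M] (invalidations this op: 0; running total: 1)
Op 6: C0 read [C0 read from I: others=['C1=M'] -> C0=S, others downsized to S] -> [S,S] (invalidations this op: 0; running total: 1)
Op 7: C1 write [C1 write: invalidate ['C0=S'] -> C1=M] -> [I,M] (invalidations this op: 1; running total: 2)
Op 8: C1 write [C1 write: already M (modified), no change] -> [I,M] (invalidations this op: 0; running total: 2)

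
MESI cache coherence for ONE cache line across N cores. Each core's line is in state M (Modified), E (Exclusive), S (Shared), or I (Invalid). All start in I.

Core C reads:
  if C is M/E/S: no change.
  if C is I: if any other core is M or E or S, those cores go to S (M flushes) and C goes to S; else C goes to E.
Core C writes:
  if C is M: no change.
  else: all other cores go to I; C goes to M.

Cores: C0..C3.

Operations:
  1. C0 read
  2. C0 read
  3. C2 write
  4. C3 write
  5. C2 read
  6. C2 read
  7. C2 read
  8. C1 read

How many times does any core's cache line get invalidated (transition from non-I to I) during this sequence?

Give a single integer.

Op 1: C0 read [C0 read from I: no other sharers -> C0=E (exclusive)] -> [E,I,I,I] (invalidations this op: 0; running total: 0)
Op 2: C0 read [C0 read: already in E, no change] -> [E,I,I,I] (invalidations this op: 0; running total: 0)
Op 3: C2 write [C2 write: invalidate ['C0=E'] -> C2=M] -> [I,I,M,I] (invalidations this op: 1; running total: 1)
Op 4: C3 write [C3 write: invalidate ['C2=M'] -> C3=M] -> [I,I,I,M] (invalidations this op: 1; running total: 2)
Op 5: C2 read [C2 read from I: others=['C3=M'] -> C2=S, others downsized to S] -> [I,I,S,S] (invalidations this op: 0; running total: 2)
Op 6: C2 read [C2 read: already in S, no change] -> [I,I,S,S] (invalidations this op: 0; running total: 2)
Op 7: C2 read [C2 read: already in S, no change] -> [I,I,S,S] (invalidations this op: 0; running total: 2)
Op 8: C1 read [C1 read from I: others=['C2=S', 'C3=S'] -> C1=S, others downsized to S] -> [I,S,S,S] (invalidations this op: 0; running total: 2)

Answer: 2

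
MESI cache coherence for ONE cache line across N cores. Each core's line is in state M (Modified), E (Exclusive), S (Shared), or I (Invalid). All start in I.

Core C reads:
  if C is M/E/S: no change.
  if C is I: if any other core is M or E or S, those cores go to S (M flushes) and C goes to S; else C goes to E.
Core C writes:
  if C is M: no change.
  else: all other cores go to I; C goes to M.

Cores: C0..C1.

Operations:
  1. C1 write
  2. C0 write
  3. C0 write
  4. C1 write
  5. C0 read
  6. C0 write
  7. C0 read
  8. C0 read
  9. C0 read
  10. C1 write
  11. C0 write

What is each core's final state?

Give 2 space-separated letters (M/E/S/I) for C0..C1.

Answer: M I

Derivation:
Op 1: C1 write [C1 write: invalidate none -> C1=M] -> [I,M]
Op 2: C0 write [C0 write: invalidate ['C1=M'] -> C0=M] -> [M,I]
Op 3: C0 write [C0 write: already M (modified), no change] -> [M,I]
Op 4: C1 write [C1 write: invalidate ['C0=M'] -> C1=M] -> [I,M]
Op 5: C0 read [C0 read from I: others=['C1=M'] -> C0=S, others downsized to S] -> [S,S]
Op 6: C0 write [C0 write: invalidate ['C1=S'] -> C0=M] -> [M,I]
Op 7: C0 read [C0 read: already in M, no change] -> [M,I]
Op 8: C0 read [C0 read: already in M, no change] -> [M,I]
Op 9: C0 read [C0 read: already in M, no change] -> [M,I]
Op 10: C1 write [C1 write: invalidate ['C0=M'] -> C1=M] -> [I,M]
Op 11: C0 write [C0 write: invalidate ['C1=M'] -> C0=M] -> [M,I]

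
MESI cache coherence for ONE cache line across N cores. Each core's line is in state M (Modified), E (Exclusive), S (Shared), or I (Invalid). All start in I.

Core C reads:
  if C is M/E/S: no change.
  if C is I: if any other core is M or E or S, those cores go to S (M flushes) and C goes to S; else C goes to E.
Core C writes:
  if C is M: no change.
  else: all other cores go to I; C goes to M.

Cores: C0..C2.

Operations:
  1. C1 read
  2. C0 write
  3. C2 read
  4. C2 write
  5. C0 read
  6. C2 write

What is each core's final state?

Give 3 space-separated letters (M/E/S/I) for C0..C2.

Answer: I I M

Derivation:
Op 1: C1 read [C1 read from I: no other sharers -> C1=E (exclusive)] -> [I,E,I]
Op 2: C0 write [C0 write: invalidate ['C1=E'] -> C0=M] -> [M,I,I]
Op 3: C2 read [C2 read from I: others=['C0=M'] -> C2=S, others downsized to S] -> [S,I,S]
Op 4: C2 write [C2 write: invalidate ['C0=S'] -> C2=M] -> [I,I,M]
Op 5: C0 read [C0 read from I: others=['C2=M'] -> C0=S, others downsized to S] -> [S,I,S]
Op 6: C2 write [C2 write: invalidate ['C0=S'] -> C2=M] -> [I,I,M]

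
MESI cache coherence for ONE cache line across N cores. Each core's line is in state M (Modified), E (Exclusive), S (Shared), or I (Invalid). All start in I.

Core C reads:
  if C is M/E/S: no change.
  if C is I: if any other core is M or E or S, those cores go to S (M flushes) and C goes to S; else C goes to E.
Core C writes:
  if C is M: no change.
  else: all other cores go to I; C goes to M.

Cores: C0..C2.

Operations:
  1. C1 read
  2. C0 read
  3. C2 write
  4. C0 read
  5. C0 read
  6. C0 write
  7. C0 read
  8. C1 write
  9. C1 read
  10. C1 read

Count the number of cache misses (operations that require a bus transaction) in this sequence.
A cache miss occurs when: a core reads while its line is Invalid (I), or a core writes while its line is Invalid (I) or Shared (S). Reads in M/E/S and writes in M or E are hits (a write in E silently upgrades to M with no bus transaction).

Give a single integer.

Op 1: C1 read [C1 read from I: no other sharers -> C1=E (exclusive)] -> [I,E,I] [MISS #1: read from I]
Op 2: C0 read [C0 read from I: others=['C1=E'] -> C0=S, others downsized to S] -> [S,S,I] [MISS #2: read from I]
Op 3: C2 write [C2 write: invalidate ['C0=S', 'C1=S'] -> C2=M] -> [I,I,M] [MISS #3: write from I]
Op 4: C0 read [C0 read from I: others=['C2=M'] -> C0=S, others downsized to S] -> [S,I,S] [MISS #4: read from I]
Op 5: C0 read [C0 read: already in S, no change] -> [S,I,S] [hit: read from S]
Op 6: C0 write [C0 write: invalidate ['C2=S'] -> C0=M] -> [M,I,I] [MISS #5: write from S]
Op 7: C0 read [C0 read: already in M, no change] -> [M,I,I] [hit: read from M]
Op 8: C1 write [C1 write: invalidate ['C0=M'] -> C1=M] -> [I,M,I] [MISS #6: write from I]
Op 9: C1 read [C1 read: already in M, no change] -> [I,M,I] [hit: read from M]
Op 10: C1 read [C1 read: already in M, no change] -> [I,M,I] [hit: read from M]

Answer: 6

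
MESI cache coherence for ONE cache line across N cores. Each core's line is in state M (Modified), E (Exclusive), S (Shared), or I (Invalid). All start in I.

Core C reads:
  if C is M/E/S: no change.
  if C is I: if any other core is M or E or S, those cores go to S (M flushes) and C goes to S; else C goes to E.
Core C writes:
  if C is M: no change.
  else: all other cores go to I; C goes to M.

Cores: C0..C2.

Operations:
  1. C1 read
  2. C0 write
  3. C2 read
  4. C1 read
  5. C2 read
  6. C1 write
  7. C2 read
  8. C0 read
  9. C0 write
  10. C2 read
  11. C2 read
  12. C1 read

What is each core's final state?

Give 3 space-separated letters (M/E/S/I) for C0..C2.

Answer: S S S

Derivation:
Op 1: C1 read [C1 read from I: no other sharers -> C1=E (exclusive)] -> [I,E,I]
Op 2: C0 write [C0 write: invalidate ['C1=E'] -> C0=M] -> [M,I,I]
Op 3: C2 read [C2 read from I: others=['C0=M'] -> C2=S, others downsized to S] -> [S,I,S]
Op 4: C1 read [C1 read from I: others=['C0=S', 'C2=S'] -> C1=S, others downsized to S] -> [S,S,S]
Op 5: C2 read [C2 read: already in S, no change] -> [S,S,S]
Op 6: C1 write [C1 write: invalidate ['C0=S', 'C2=S'] -> C1=M] -> [I,M,I]
Op 7: C2 read [C2 read from I: others=['C1=M'] -> C2=S, others downsized to S] -> [I,S,S]
Op 8: C0 read [C0 read from I: others=['C1=S', 'C2=S'] -> C0=S, others downsized to S] -> [S,S,S]
Op 9: C0 write [C0 write: invalidate ['C1=S', 'C2=S'] -> C0=M] -> [M,I,I]
Op 10: C2 read [C2 read from I: others=['C0=M'] -> C2=S, others downsized to S] -> [S,I,S]
Op 11: C2 read [C2 read: already in S, no change] -> [S,I,S]
Op 12: C1 read [C1 read from I: others=['C0=S', 'C2=S'] -> C1=S, others downsized to S] -> [S,S,S]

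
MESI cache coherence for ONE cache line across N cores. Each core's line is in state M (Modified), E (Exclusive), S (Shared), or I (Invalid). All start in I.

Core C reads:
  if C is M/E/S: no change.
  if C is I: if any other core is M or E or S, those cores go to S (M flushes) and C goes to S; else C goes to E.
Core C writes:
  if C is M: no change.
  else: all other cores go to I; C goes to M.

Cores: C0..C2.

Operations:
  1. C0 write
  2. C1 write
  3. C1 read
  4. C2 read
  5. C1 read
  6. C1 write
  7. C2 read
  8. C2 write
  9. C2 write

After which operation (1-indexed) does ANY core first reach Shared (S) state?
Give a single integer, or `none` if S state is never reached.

Op 1: C0 write [C0 write: invalidate none -> C0=M] -> [M,I,I]
Op 2: C1 write [C1 write: invalidate ['C0=M'] -> C1=M] -> [I,M,I]
Op 3: C1 read [C1 read: already in M, no change] -> [I,M,I]
Op 4: C2 read [C2 read from I: others=['C1=M'] -> C2=S, others downsized to S] -> [I,S,S]
  -> First S state at op 4; remaining ops need not be traced.

Answer: 4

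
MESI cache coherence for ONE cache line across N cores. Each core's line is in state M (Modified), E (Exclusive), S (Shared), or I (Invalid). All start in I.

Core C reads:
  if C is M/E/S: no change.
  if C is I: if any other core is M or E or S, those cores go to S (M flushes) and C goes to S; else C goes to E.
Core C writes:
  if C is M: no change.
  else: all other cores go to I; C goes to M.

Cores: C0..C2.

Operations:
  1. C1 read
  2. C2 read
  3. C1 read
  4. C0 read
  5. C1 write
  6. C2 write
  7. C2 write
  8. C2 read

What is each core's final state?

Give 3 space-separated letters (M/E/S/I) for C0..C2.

Op 1: C1 read [C1 read from I: no other sharers -> C1=E (exclusive)] -> [I,E,I]
Op 2: C2 read [C2 read from I: others=['C1=E'] -> C2=S, others downsized to S] -> [I,S,S]
Op 3: C1 read [C1 read: already in S, no change] -> [I,S,S]
Op 4: C0 read [C0 read from I: others=['C1=S', 'C2=S'] -> C0=S, others downsized to S] -> [S,S,S]
Op 5: C1 write [C1 write: invalidate ['C0=S', 'C2=S'] -> C1=M] -> [I,M,I]
Op 6: C2 write [C2 write: invalidate ['C1=M'] -> C2=M] -> [I,I,M]
Op 7: C2 write [C2 write: already M (modified), no change] -> [I,I,M]
Op 8: C2 read [C2 read: already in M, no change] -> [I,I,M]

Answer: I I M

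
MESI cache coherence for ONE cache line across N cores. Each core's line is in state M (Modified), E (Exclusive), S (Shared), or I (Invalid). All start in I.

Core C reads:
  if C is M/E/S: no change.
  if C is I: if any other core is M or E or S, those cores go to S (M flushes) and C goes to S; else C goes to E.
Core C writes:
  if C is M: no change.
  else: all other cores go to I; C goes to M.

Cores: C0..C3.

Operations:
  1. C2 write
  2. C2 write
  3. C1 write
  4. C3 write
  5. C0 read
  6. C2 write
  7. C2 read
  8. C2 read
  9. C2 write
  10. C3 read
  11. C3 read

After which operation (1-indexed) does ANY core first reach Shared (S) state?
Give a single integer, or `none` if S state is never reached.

Op 1: C2 write [C2 write: invalidate none -> C2=M] -> [I,I,M,I]
Op 2: C2 write [C2 write: already M (modified), no change] -> [I,I,M,I]
Op 3: C1 write [C1 write: invalidate ['C2=M'] -> C1=M] -> [I,M,I,I]
Op 4: C3 write [C3 write: invalidate ['C1=M'] -> C3=M] -> [I,I,I,M]
Op 5: C0 read [C0 read from I: others=['C3=M'] -> C0=S, others downsized to S] -> [S,I,I,S]
  -> First S state at op 5; remaining ops need not be traced.

Answer: 5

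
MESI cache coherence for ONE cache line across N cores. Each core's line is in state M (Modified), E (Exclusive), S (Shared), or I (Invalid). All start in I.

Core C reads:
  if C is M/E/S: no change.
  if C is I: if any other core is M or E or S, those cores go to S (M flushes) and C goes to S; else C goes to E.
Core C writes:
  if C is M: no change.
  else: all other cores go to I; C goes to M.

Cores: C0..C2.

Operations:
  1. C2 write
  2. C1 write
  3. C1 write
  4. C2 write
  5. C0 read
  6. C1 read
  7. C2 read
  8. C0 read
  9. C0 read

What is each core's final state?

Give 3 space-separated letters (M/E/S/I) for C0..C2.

Answer: S S S

Derivation:
Op 1: C2 write [C2 write: invalidate none -> C2=M] -> [I,I,M]
Op 2: C1 write [C1 write: invalidate ['C2=M'] -> C1=M] -> [I,M,I]
Op 3: C1 write [C1 write: already M (modified), no change] -> [I,M,I]
Op 4: C2 write [C2 write: invalidate ['C1=M'] -> C2=M] -> [I,I,M]
Op 5: C0 read [C0 read from I: others=['C2=M'] -> C0=S, others downsized to S] -> [S,I,S]
Op 6: C1 read [C1 read from I: others=['C0=S', 'C2=S'] -> C1=S, others downsized to S] -> [S,S,S]
Op 7: C2 read [C2 read: already in S, no change] -> [S,S,S]
Op 8: C0 read [C0 read: already in S, no change] -> [S,S,S]
Op 9: C0 read [C0 read: already in S, no change] -> [S,S,S]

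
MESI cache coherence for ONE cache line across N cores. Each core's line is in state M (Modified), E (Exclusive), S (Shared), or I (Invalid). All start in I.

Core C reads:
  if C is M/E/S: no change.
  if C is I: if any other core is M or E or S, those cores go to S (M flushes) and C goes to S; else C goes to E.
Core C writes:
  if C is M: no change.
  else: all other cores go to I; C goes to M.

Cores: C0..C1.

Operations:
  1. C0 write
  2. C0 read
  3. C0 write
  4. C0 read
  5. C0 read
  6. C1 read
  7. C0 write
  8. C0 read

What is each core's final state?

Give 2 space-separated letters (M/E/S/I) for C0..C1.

Answer: M I

Derivation:
Op 1: C0 write [C0 write: invalidate none -> C0=M] -> [M,I]
Op 2: C0 read [C0 read: already in M, no change] -> [M,I]
Op 3: C0 write [C0 write: already M (modified), no change] -> [M,I]
Op 4: C0 read [C0 read: already in M, no change] -> [M,I]
Op 5: C0 read [C0 read: already in M, no change] -> [M,I]
Op 6: C1 read [C1 read from I: others=['C0=M'] -> C1=S, others downsized to S] -> [S,S]
Op 7: C0 write [C0 write: invalidate ['C1=S'] -> C0=M] -> [M,I]
Op 8: C0 read [C0 read: already in M, no change] -> [M,I]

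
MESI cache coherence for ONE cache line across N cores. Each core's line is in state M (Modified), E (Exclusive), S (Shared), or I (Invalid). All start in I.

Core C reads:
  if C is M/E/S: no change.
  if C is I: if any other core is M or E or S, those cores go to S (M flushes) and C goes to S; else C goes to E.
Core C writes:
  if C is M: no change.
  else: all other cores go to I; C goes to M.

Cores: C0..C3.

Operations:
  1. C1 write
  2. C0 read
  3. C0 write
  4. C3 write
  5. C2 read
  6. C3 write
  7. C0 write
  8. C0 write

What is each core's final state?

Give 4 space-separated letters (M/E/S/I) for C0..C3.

Op 1: C1 write [C1 write: invalidate none -> C1=M] -> [I,M,I,I]
Op 2: C0 read [C0 read from I: others=['C1=M'] -> C0=S, others downsized to S] -> [S,S,I,I]
Op 3: C0 write [C0 write: invalidate ['C1=S'] -> C0=M] -> [M,I,I,I]
Op 4: C3 write [C3 write: invalidate ['C0=M'] -> C3=M] -> [I,I,I,M]
Op 5: C2 read [C2 read from I: others=['C3=M'] -> C2=S, others downsized to S] -> [I,I,S,S]
Op 6: C3 write [C3 write: invalidate ['C2=S'] -> C3=M] -> [I,I,I,M]
Op 7: C0 write [C0 write: invalidate ['C3=M'] -> C0=M] -> [M,I,I,I]
Op 8: C0 write [C0 write: already M (modified), no change] -> [M,I,I,I]

Answer: M I I I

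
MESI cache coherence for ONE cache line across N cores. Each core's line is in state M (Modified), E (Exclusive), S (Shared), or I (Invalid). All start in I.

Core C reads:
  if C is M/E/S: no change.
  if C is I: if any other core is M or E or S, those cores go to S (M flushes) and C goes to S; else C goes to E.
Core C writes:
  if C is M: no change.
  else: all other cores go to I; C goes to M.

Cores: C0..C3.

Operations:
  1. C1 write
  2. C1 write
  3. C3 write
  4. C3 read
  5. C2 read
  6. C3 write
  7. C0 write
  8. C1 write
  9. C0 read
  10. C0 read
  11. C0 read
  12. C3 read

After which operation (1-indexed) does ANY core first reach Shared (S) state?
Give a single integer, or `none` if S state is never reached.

Op 1: C1 write [C1 write: invalidate none -> C1=M] -> [I,M,I,I]
Op 2: C1 write [C1 write: already M (modified), no change] -> [I,M,I,I]
Op 3: C3 write [C3 write: invalidate ['C1=M'] -> C3=M] -> [I,I,I,M]
Op 4: C3 read [C3 read: already in M, no change] -> [I,I,I,M]
Op 5: C2 read [C2 read from I: others=['C3=M'] -> C2=S, others downsized to S] -> [I,I,S,S]
  -> First S state at op 5; remaining ops need not be traced.

Answer: 5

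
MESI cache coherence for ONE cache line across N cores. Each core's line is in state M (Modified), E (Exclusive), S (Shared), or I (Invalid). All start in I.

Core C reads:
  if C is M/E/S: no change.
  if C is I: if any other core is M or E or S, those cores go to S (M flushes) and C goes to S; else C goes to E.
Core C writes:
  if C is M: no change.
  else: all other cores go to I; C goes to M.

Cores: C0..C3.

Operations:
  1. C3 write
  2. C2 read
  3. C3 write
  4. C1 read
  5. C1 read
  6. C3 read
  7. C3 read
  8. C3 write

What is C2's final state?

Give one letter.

Answer: I

Derivation:
Op 1: C3 write [C3 write: invalidate none -> C3=M] -> [I,I,I,M]
Op 2: C2 read [C2 read from I: others=['C3=M'] -> C2=S, others downsized to S] -> [I,I,S,S]
Op 3: C3 write [C3 write: invalidate ['C2=S'] -> C3=M] -> [I,I,I,M]
Op 4: C1 read [C1 read from I: others=['C3=M'] -> C1=S, others downsized to S] -> [I,S,I,S]
Op 5: C1 read [C1 read: already in S, no change] -> [I,S,I,S]
Op 6: C3 read [C3 read: already in S, no change] -> [I,S,I,S]
Op 7: C3 read [C3 read: already in S, no change] -> [I,S,I,S]
Op 8: C3 write [C3 write: invalidate ['C1=S'] -> C3=M] -> [I,I,I,M]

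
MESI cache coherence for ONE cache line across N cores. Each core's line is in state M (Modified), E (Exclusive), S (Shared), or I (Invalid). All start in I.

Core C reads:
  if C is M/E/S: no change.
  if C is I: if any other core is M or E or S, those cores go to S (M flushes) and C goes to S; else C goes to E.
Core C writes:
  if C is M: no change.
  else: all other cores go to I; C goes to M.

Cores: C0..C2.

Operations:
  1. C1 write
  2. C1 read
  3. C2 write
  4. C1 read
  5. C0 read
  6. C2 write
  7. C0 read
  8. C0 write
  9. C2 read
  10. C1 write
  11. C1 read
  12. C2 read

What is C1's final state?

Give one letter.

Answer: S

Derivation:
Op 1: C1 write [C1 write: invalidate none -> C1=M] -> [I,M,I]
Op 2: C1 read [C1 read: already in M, no change] -> [I,M,I]
Op 3: C2 write [C2 write: invalidate ['C1=M'] -> C2=M] -> [I,I,M]
Op 4: C1 read [C1 read from I: others=['C2=M'] -> C1=S, others downsized to S] -> [I,S,S]
Op 5: C0 read [C0 read from I: others=['C1=S', 'C2=S'] -> C0=S, others downsized to S] -> [S,S,S]
Op 6: C2 write [C2 write: invalidate ['C0=S', 'C1=S'] -> C2=M] -> [I,I,M]
Op 7: C0 read [C0 read from I: others=['C2=M'] -> C0=S, others downsized to S] -> [S,I,S]
Op 8: C0 write [C0 write: invalidate ['C2=S'] -> C0=M] -> [M,I,I]
Op 9: C2 read [C2 read from I: others=['C0=M'] -> C2=S, others downsized to S] -> [S,I,S]
Op 10: C1 write [C1 write: invalidate ['C0=S', 'C2=S'] -> C1=M] -> [I,M,I]
Op 11: C1 read [C1 read: already in M, no change] -> [I,M,I]
Op 12: C2 read [C2 read from I: others=['C1=M'] -> C2=S, others downsized to S] -> [I,S,S]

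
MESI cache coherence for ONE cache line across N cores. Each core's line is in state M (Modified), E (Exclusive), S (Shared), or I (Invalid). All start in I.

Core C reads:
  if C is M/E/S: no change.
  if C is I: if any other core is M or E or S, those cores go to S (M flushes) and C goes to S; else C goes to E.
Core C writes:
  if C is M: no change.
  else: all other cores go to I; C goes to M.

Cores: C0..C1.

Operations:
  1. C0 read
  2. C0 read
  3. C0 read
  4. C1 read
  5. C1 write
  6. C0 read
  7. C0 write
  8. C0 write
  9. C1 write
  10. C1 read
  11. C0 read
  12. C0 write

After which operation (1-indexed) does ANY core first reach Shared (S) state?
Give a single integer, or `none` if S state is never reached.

Op 1: C0 read [C0 read from I: no other sharers -> C0=E (exclusive)] -> [E,I]
Op 2: C0 read [C0 read: already in E, no change] -> [E,I]
Op 3: C0 read [C0 read: already in E, no change] -> [E,I]
Op 4: C1 read [C1 read from I: others=['C0=E'] -> C1=S, others downsized to S] -> [S,S]
  -> First S state at op 4; remaining ops need not be traced.

Answer: 4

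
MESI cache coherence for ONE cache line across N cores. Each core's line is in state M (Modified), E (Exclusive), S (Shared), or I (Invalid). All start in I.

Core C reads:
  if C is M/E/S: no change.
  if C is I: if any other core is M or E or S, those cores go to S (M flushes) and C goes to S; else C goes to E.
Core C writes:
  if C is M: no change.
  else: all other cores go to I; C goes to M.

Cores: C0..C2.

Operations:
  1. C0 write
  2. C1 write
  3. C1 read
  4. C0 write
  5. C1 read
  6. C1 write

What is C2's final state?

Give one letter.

Op 1: C0 write [C0 write: invalidate none -> C0=M] -> [M,I,I]
Op 2: C1 write [C1 write: invalidate ['C0=M'] -> C1=M] -> [I,M,I]
Op 3: C1 read [C1 read: already in M, no change] -> [I,M,I]
Op 4: C0 write [C0 write: invalidate ['C1=M'] -> C0=M] -> [M,I,I]
Op 5: C1 read [C1 read from I: others=['C0=M'] -> C1=S, others downsized to S] -> [S,S,I]
Op 6: C1 write [C1 write: invalidate ['C0=S'] -> C1=M] -> [I,M,I]

Answer: I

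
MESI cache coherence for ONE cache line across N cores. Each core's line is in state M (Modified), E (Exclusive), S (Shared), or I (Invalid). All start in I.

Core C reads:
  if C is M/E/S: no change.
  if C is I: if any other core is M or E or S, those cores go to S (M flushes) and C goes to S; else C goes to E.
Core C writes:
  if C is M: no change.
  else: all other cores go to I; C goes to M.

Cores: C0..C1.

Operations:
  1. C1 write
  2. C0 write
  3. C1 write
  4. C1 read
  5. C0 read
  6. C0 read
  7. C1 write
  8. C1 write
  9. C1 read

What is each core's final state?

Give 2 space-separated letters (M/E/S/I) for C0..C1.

Op 1: C1 write [C1 write: invalidate none -> C1=M] -> [I,M]
Op 2: C0 write [C0 write: invalidate ['C1=M'] -> C0=M] -> [M,I]
Op 3: C1 write [C1 write: invalidate ['C0=M'] -> C1=M] -> [I,M]
Op 4: C1 read [C1 read: already in M, no change] -> [I,M]
Op 5: C0 read [C0 read from I: others=['C1=M'] -> C0=S, others downsized to S] -> [S,S]
Op 6: C0 read [C0 read: already in S, no change] -> [S,S]
Op 7: C1 write [C1 write: invalidate ['C0=S'] -> C1=M] -> [I,M]
Op 8: C1 write [C1 write: already M (modified), no change] -> [I,M]
Op 9: C1 read [C1 read: already in M, no change] -> [I,M]

Answer: I M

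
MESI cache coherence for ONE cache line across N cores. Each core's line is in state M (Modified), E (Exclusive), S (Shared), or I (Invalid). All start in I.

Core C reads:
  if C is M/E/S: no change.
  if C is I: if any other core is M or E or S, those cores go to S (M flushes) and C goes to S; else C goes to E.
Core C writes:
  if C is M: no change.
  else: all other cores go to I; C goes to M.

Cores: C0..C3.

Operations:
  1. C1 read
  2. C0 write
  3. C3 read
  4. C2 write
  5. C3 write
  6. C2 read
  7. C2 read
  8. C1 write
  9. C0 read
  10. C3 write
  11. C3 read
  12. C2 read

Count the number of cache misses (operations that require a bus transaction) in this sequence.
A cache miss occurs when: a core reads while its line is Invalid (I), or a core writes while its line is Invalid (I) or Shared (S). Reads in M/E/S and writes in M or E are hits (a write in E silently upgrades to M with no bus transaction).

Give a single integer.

Op 1: C1 read [C1 read from I: no other sharers -> C1=E (exclusive)] -> [I,E,I,I] [MISS #1: read from I]
Op 2: C0 write [C0 write: invalidate ['C1=E'] -> C0=M] -> [M,I,I,I] [MISS #2: write from I]
Op 3: C3 read [C3 read from I: others=['C0=M'] -> C3=S, others downsized to S] -> [S,I,I,S] [MISS #3: read from I]
Op 4: C2 write [C2 write: invalidate ['C0=S', 'C3=S'] -> C2=M] -> [I,I,M,I] [MISS #4: write from I]
Op 5: C3 write [C3 write: invalidate ['C2=M'] -> C3=M] -> [I,I,I,M] [MISS #5: write from I]
Op 6: C2 read [C2 read from I: others=['C3=M'] -> C2=S, others downsized to S] -> [I,I,S,S] [MISS #6: read from I]
Op 7: C2 read [C2 read: already in S, no change] -> [I,I,S,S] [hit: read from S]
Op 8: C1 write [C1 write: invalidate ['C2=S', 'C3=S'] -> C1=M] -> [I,M,I,I] [MISS #7: write from I]
Op 9: C0 read [C0 read from I: others=['C1=M'] -> C0=S, others downsized to S] -> [S,S,I,I] [MISS #8: read from I]
Op 10: C3 write [C3 write: invalidate ['C0=S', 'C1=S'] -> C3=M] -> [I,I,I,M] [MISS #9: write from I]
Op 11: C3 read [C3 read: already in M, no change] -> [I,I,I,M] [hit: read from M]
Op 12: C2 read [C2 read from I: others=['C3=M'] -> C2=S, others downsized to S] -> [I,I,S,S] [MISS #10: read from I]

Answer: 10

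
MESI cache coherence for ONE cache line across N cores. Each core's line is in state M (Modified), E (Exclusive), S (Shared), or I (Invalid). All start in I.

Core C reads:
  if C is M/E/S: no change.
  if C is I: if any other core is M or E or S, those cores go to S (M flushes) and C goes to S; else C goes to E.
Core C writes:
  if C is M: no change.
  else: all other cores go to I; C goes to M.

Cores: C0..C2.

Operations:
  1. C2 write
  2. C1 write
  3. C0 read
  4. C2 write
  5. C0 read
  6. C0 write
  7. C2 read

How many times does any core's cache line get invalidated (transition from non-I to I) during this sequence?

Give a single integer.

Answer: 4

Derivation:
Op 1: C2 write [C2 write: invalidate none -> C2=M] -> [I,I,M] (invalidations this op: 0; running total: 0)
Op 2: C1 write [C1 write: invalidate ['C2=M'] -> C1=M] -> [I,M,I] (invalidations this op: 1; running total: 1)
Op 3: C0 read [C0 read from I: others=['C1=M'] -> C0=S, others downsized to S] -> [S,S,I] (invalidations this op: 0; running total: 1)
Op 4: C2 write [C2 write: invalidate ['C0=S', 'C1=S'] -> C2=M] -> [I,I,M] (invalidations this op: 2; running total: 3)
Op 5: C0 read [C0 read from I: others=['C2=M'] -> C0=S, others downsized to S] -> [S,I,S] (invalidations this op: 0; running total: 3)
Op 6: C0 write [C0 write: invalidate ['C2=S'] -> C0=M] -> [M,I,I] (invalidations this op: 1; running total: 4)
Op 7: C2 read [C2 read from I: others=['C0=M'] -> C2=S, others downsized to S] -> [S,I,S] (invalidations this op: 0; running total: 4)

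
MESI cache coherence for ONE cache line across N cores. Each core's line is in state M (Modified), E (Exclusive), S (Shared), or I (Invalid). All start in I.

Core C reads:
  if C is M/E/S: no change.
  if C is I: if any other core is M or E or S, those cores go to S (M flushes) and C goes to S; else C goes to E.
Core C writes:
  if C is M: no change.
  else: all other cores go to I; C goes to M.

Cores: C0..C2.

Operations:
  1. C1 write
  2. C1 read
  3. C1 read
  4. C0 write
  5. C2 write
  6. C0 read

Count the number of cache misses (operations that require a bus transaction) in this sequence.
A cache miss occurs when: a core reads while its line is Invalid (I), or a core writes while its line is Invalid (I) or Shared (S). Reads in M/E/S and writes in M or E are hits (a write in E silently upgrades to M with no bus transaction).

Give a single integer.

Op 1: C1 write [C1 write: invalidate none -> C1=M] -> [I,M,I] [MISS #1: write from I]
Op 2: C1 read [C1 read: already in M, no change] -> [I,M,I] [hit: read from M]
Op 3: C1 read [C1 read: already in M, no change] -> [I,M,I] [hit: read from M]
Op 4: C0 write [C0 write: invalidate ['C1=M'] -> C0=M] -> [M,I,I] [MISS #2: write from I]
Op 5: C2 write [C2 write: invalidate ['C0=M'] -> C2=M] -> [I,I,M] [MISS #3: write from I]
Op 6: C0 read [C0 read from I: others=['C2=M'] -> C0=S, others downsized to S] -> [S,I,S] [MISS #4: read from I]

Answer: 4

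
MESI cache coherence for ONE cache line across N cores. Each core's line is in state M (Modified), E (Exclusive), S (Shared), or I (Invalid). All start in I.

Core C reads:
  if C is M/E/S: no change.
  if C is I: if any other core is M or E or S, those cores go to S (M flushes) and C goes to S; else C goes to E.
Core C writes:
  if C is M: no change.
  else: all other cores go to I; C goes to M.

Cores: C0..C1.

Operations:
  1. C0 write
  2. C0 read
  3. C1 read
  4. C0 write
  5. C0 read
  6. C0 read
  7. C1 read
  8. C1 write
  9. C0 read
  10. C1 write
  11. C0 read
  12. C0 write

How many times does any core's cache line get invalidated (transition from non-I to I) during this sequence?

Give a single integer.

Answer: 4

Derivation:
Op 1: C0 write [C0 write: invalidate none -> C0=M] -> [M,I] (invalidations this op: 0; running total: 0)
Op 2: C0 read [C0 read: already in M, no change] -> [M,I] (invalidations this op: 0; running total: 0)
Op 3: C1 read [C1 read from I: others=['C0=M'] -> C1=S, others downsized to S] -> [S,S] (invalidations this op: 0; running total: 0)
Op 4: C0 write [C0 write: invalidate ['C1=S'] -> C0=M] -> [M,I] (invalidations this op: 1; running total: 1)
Op 5: C0 read [C0 read: already in M, no change] -> [M,I] (invalidations this op: 0; running total: 1)
Op 6: C0 read [C0 read: already in M, no change] -> [M,I] (invalidations this op: 0; running total: 1)
Op 7: C1 read [C1 read from I: others=['C0=M'] -> C1=S, others downsized to S] -> [S,S] (invalidations this op: 0; running total: 1)
Op 8: C1 write [C1 write: invalidate ['C0=S'] -> C1=M] -> [I,M] (invalidations this op: 1; running total: 2)
Op 9: C0 read [C0 read from I: others=['C1=M'] -> C0=S, others downsized to S] -> [S,S] (invalidations this op: 0; running total: 2)
Op 10: C1 write [C1 write: invalidate ['C0=S'] -> C1=M] -> [I,M] (invalidations this op: 1; running total: 3)
Op 11: C0 read [C0 read from I: others=['C1=M'] -> C0=S, others downsized to S] -> [S,S] (invalidations this op: 0; running total: 3)
Op 12: C0 write [C0 write: invalidate ['C1=S'] -> C0=M] -> [M,I] (invalidations this op: 1; running total: 4)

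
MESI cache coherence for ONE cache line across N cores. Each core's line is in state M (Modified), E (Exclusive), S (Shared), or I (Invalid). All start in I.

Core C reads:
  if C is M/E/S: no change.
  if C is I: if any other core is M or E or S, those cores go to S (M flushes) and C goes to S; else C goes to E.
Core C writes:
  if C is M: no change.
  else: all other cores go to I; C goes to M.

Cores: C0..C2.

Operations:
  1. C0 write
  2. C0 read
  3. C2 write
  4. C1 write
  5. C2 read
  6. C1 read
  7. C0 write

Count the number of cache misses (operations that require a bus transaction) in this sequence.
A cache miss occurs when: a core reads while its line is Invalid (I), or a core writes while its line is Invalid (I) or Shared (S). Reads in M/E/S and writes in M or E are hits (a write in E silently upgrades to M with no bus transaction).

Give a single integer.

Answer: 5

Derivation:
Op 1: C0 write [C0 write: invalidate none -> C0=M] -> [M,I,I] [MISS #1: write from I]
Op 2: C0 read [C0 read: already in M, no change] -> [M,I,I] [hit: read from M]
Op 3: C2 write [C2 write: invalidate ['C0=M'] -> C2=M] -> [I,I,M] [MISS #2: write from I]
Op 4: C1 write [C1 write: invalidate ['C2=M'] -> C1=M] -> [I,M,I] [MISS #3: write from I]
Op 5: C2 read [C2 read from I: others=['C1=M'] -> C2=S, others downsized to S] -> [I,S,S] [MISS #4: read from I]
Op 6: C1 read [C1 read: already in S, no change] -> [I,S,S] [hit: read from S]
Op 7: C0 write [C0 write: invalidate ['C1=S', 'C2=S'] -> C0=M] -> [M,I,I] [MISS #5: write from I]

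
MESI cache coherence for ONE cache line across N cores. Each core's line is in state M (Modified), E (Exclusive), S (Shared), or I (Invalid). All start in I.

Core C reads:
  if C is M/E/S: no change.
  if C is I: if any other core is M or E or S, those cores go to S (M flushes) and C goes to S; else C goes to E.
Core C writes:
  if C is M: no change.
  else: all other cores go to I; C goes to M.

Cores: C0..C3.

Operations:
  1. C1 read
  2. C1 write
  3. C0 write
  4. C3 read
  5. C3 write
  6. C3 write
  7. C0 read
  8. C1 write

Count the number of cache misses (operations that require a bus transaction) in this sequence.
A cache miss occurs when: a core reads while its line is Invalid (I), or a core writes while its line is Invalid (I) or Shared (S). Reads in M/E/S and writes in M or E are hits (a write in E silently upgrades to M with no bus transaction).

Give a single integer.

Op 1: C1 read [C1 read from I: no other sharers -> C1=E (exclusive)] -> [I,E,I,I] [MISS #1: read from I]
Op 2: C1 write [C1 write: invalidate none -> C1=M] -> [I,M,I,I] [hit: write from E is a silent E->M upgrade, no bus transaction]
Op 3: C0 write [C0 write: invalidate ['C1=M'] -> C0=M] -> [M,I,I,I] [MISS #2: write from I]
Op 4: C3 read [C3 read from I: others=['C0=M'] -> C3=S, others downsized to S] -> [S,I,I,S] [MISS #3: read from I]
Op 5: C3 write [C3 write: invalidate ['C0=S'] -> C3=M] -> [I,I,I,M] [MISS #4: write from S]
Op 6: C3 write [C3 write: already M (modified), no change] -> [I,I,I,M] [hit: write from M]
Op 7: C0 read [C0 read from I: others=['C3=M'] -> C0=S, others downsized to S] -> [S,I,I,S] [MISS #5: read from I]
Op 8: C1 write [C1 write: invalidate ['C0=S', 'C3=S'] -> C1=M] -> [I,M,I,I] [MISS #6: write from I]

Answer: 6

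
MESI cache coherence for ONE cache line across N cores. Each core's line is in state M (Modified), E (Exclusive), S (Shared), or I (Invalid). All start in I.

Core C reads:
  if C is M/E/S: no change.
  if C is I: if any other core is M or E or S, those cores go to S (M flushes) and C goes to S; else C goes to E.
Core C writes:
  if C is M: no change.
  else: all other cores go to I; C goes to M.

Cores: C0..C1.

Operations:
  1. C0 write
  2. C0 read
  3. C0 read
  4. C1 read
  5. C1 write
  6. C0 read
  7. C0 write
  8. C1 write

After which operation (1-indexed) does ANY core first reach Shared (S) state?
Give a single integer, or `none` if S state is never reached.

Answer: 4

Derivation:
Op 1: C0 write [C0 write: invalidate none -> C0=M] -> [M,I]
Op 2: C0 read [C0 read: already in M, no change] -> [M,I]
Op 3: C0 read [C0 read: already in M, no change] -> [M,I]
Op 4: C1 read [C1 read from I: others=['C0=M'] -> C1=S, others downsized to S] -> [S,S]
  -> First S state at op 4; remaining ops need not be traced.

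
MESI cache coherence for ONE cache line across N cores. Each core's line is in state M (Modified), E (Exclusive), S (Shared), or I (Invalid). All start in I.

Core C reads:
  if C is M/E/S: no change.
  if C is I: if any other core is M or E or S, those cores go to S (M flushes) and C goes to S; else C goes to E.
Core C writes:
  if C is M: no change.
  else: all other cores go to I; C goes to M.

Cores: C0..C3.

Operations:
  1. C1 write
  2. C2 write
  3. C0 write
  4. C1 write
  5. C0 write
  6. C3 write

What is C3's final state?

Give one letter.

Answer: M

Derivation:
Op 1: C1 write [C1 write: invalidate none -> C1=M] -> [I,M,I,I]
Op 2: C2 write [C2 write: invalidate ['C1=M'] -> C2=M] -> [I,I,M,I]
Op 3: C0 write [C0 write: invalidate ['C2=M'] -> C0=M] -> [M,I,I,I]
Op 4: C1 write [C1 write: invalidate ['C0=M'] -> C1=M] -> [I,M,I,I]
Op 5: C0 write [C0 write: invalidate ['C1=M'] -> C0=M] -> [M,I,I,I]
Op 6: C3 write [C3 write: invalidate ['C0=M'] -> C3=M] -> [I,I,I,M]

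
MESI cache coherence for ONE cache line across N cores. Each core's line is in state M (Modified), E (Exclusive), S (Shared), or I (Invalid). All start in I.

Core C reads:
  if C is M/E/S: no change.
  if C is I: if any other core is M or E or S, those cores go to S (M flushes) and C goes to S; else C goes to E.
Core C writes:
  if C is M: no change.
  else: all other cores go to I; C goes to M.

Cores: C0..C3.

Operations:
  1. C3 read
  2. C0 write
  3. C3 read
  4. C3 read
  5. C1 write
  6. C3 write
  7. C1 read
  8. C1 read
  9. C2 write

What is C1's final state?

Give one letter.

Op 1: C3 read [C3 read from I: no other sharers -> C3=E (exclusive)] -> [I,I,I,E]
Op 2: C0 write [C0 write: invalidate ['C3=E'] -> C0=M] -> [M,I,I,I]
Op 3: C3 read [C3 read from I: others=['C0=M'] -> C3=S, others downsized to S] -> [S,I,I,S]
Op 4: C3 read [C3 read: already in S, no change] -> [S,I,I,S]
Op 5: C1 write [C1 write: invalidate ['C0=S', 'C3=S'] -> C1=M] -> [I,M,I,I]
Op 6: C3 write [C3 write: invalidate ['C1=M'] -> C3=M] -> [I,I,I,M]
Op 7: C1 read [C1 read from I: others=['C3=M'] -> C1=S, others downsized to S] -> [I,S,I,S]
Op 8: C1 read [C1 read: already in S, no change] -> [I,S,I,S]
Op 9: C2 write [C2 write: invalidate ['C1=S', 'C3=S'] -> C2=M] -> [I,I,M,I]

Answer: I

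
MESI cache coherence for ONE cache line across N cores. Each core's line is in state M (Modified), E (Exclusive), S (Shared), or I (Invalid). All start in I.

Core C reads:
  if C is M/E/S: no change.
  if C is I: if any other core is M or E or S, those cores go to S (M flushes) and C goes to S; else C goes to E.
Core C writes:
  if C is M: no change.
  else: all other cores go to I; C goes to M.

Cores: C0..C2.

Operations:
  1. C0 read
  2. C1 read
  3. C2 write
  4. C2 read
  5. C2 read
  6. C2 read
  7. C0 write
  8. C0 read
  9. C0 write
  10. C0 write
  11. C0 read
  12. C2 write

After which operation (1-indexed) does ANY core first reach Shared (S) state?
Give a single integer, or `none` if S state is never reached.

Answer: 2

Derivation:
Op 1: C0 read [C0 read from I: no other sharers -> C0=E (exclusive)] -> [E,I,I]
Op 2: C1 read [C1 read from I: others=['C0=E'] -> C1=S, others downsized to S] -> [S,S,I]
  -> First S state at op 2; remaining ops need not be traced.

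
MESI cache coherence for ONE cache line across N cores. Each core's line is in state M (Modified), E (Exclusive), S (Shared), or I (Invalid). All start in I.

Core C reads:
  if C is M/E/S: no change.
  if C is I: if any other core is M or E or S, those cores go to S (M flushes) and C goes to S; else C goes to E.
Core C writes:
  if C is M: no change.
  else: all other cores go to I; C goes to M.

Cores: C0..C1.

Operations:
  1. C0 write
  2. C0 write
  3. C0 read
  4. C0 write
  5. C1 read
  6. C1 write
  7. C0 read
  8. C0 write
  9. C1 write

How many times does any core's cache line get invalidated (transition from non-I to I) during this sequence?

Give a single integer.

Answer: 3

Derivation:
Op 1: C0 write [C0 write: invalidate none -> C0=M] -> [M,I] (invalidations this op: 0; running total: 0)
Op 2: C0 write [C0 write: already M (modified), no change] -> [M,I] (invalidations this op: 0; running total: 0)
Op 3: C0 read [C0 read: already in M, no change] -> [M,I] (invalidations this op: 0; running total: 0)
Op 4: C0 write [C0 write: already M (modified), no change] -> [M,I] (invalidations this op: 0; running total: 0)
Op 5: C1 read [C1 read from I: others=['C0=M'] -> C1=S, others downsized to S] -> [S,S] (invalidations this op: 0; running total: 0)
Op 6: C1 write [C1 write: invalidate ['C0=S'] -> C1=M] -> [I,M] (invalidations this op: 1; running total: 1)
Op 7: C0 read [C0 read from I: others=['C1=M'] -> C0=S, others downsized to S] -> [S,S] (invalidations this op: 0; running total: 1)
Op 8: C0 write [C0 write: invalidate ['C1=S'] -> C0=M] -> [M,I] (invalidations this op: 1; running total: 2)
Op 9: C1 write [C1 write: invalidate ['C0=M'] -> C1=M] -> [I,M] (invalidations this op: 1; running total: 3)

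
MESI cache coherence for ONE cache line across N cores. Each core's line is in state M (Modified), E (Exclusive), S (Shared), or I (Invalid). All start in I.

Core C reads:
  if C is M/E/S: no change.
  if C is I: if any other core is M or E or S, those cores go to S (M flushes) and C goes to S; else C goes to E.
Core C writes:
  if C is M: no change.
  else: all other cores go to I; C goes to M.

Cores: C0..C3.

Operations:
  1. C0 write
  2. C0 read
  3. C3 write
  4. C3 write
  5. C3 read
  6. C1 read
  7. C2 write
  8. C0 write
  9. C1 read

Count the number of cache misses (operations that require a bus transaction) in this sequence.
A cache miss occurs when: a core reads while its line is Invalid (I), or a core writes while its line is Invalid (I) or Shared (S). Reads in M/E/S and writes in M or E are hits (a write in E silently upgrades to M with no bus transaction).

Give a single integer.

Op 1: C0 write [C0 write: invalidate none -> C0=M] -> [M,I,I,I] [MISS #1: write from I]
Op 2: C0 read [C0 read: already in M, no change] -> [M,I,I,I] [hit: read from M]
Op 3: C3 write [C3 write: invalidate ['C0=M'] -> C3=M] -> [I,I,I,M] [MISS #2: write from I]
Op 4: C3 write [C3 write: already M (modified), no change] -> [I,I,I,M] [hit: write from M]
Op 5: C3 read [C3 read: already in M, no change] -> [I,I,I,M] [hit: read from M]
Op 6: C1 read [C1 read from I: others=['C3=M'] -> C1=S, others downsized to S] -> [I,S,I,S] [MISS #3: read from I]
Op 7: C2 write [C2 write: invalidate ['C1=S', 'C3=S'] -> C2=M] -> [I,I,M,I] [MISS #4: write from I]
Op 8: C0 write [C0 write: invalidate ['C2=M'] -> C0=M] -> [M,I,I,I] [MISS #5: write from I]
Op 9: C1 read [C1 read from I: others=['C0=M'] -> C1=S, others downsized to S] -> [S,S,I,I] [MISS #6: read from I]

Answer: 6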